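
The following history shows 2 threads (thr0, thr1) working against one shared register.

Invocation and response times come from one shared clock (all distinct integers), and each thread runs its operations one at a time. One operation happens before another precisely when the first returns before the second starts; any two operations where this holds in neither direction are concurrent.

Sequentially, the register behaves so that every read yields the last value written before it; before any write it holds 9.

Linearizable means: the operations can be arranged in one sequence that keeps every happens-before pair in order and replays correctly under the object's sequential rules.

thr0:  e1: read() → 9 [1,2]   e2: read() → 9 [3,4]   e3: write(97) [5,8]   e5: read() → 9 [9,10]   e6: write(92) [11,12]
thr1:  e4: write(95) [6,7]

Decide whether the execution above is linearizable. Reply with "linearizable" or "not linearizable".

not linearizable

cut after 9 events: linearizable; cut after 10 events (e5 responds, time 10): not linearizable
checked exhaustively: 2 real-time-consistent orders of 5 completed operations, zero legal register replays
for example e1, e2, e3, e4, e5 fails at step 5: e5 read() → 9 is not legal there
for example e1, e2, e4, e3, e5 fails at step 5: e5 read() → 9 is not legal there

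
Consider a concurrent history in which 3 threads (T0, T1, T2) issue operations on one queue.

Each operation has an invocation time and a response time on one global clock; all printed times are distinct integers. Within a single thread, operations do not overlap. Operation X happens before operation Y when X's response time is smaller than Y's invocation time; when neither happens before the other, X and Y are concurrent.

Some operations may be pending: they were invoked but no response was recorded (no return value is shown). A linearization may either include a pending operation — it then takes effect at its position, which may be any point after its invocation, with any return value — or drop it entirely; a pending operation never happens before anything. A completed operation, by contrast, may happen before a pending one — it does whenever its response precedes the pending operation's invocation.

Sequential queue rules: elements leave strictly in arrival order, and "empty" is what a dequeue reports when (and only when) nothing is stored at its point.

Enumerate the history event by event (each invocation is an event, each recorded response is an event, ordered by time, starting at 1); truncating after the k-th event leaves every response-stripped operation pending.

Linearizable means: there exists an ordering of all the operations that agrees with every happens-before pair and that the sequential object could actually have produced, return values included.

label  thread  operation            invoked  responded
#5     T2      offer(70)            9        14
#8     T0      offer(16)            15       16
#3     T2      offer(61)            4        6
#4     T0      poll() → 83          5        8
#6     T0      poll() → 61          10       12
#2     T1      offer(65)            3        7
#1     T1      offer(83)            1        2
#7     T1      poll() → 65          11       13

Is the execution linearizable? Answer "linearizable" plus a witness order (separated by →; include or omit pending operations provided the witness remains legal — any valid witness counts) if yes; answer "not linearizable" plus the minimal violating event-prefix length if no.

linearizable — witness: #1 → #2 → #3 → #4 → #5 → #7 → #6 → #8

step 1: #1 offer(83) — queue <83>
step 2: #2 offer(65) — queue <83,65>
step 3: #3 offer(61) — queue <83,65,61>
step 4: #4 poll() → 83 — queue <65,61>
step 5: #5 offer(70) — queue <65,61,70>
step 6: #7 poll() → 65 — queue <61,70>
step 7: #6 poll() → 61 — queue <70>
step 8: #8 offer(16) — queue <70,16>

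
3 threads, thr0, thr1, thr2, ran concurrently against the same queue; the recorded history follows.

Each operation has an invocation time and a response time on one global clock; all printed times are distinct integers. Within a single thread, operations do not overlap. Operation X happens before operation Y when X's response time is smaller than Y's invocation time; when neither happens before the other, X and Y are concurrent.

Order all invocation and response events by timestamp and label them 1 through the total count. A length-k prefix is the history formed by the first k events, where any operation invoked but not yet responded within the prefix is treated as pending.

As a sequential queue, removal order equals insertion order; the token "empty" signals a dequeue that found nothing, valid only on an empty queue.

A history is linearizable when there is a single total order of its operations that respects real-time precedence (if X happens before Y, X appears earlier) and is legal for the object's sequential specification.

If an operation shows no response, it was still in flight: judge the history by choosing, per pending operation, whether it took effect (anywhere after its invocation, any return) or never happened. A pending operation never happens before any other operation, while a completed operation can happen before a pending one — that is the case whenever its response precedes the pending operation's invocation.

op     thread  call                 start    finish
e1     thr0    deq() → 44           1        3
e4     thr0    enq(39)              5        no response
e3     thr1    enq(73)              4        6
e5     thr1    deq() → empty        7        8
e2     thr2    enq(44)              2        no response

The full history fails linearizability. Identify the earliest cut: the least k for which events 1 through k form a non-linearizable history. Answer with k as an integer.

8

a valid linearization of events 1..7 exists, for instance e2, e1, e3:
step 1: e2 enq(44) (pending, included) — queue <44>
step 2: e1 deq() → 44 — queue <>
step 3: e3 enq(73) — queue <73>
include event 8 — e5 responding at 8 — and every candidate order breaks
no completion choice of the 2 pending operations (e2, e4) rescues it — every subset was tried
one such order, e1, e3, e5 (pending dropped), breaks at step 1 where e1 deq() → 44 is illegal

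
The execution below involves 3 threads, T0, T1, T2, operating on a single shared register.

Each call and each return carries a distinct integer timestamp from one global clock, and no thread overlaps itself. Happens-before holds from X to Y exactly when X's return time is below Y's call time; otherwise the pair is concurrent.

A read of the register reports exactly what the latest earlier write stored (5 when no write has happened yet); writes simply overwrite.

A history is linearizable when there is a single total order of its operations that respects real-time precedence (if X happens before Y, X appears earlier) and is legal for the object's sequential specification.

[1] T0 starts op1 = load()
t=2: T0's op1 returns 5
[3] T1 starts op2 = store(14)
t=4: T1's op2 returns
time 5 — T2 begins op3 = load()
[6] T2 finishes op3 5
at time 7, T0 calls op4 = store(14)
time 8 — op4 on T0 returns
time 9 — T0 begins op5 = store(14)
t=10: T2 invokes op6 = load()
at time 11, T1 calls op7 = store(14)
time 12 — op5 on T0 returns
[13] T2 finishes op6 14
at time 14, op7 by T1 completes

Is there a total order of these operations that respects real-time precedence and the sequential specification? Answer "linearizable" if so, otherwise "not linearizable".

not linearizable

the violation lands at event 6, op3's response at time 6: events 1..5 linearize, events 1..6 do not
exactly one order of the 3 completed ops respects real time; the register replay fails
for example op1, op2, op3 fails at step 3: op3 load() → 5 is not legal there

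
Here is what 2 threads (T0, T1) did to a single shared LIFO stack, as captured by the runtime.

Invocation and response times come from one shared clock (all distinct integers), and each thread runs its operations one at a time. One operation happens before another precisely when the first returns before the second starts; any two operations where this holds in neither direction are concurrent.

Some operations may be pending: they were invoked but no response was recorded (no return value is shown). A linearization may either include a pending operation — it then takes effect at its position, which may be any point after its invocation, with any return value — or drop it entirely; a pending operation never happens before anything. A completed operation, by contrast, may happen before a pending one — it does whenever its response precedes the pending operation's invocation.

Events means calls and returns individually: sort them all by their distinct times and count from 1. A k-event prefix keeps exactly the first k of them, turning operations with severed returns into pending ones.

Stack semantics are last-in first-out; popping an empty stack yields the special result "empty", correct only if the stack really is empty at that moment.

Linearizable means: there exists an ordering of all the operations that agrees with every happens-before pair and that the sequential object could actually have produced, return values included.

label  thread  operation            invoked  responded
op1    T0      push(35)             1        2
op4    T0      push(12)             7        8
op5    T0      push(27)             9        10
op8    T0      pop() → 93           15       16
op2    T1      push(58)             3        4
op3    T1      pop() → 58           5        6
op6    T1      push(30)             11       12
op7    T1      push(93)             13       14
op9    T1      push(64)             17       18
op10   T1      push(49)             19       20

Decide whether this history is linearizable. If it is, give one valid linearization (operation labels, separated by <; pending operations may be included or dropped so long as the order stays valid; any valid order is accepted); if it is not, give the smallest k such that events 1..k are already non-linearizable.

linearizable — witness: op1 < op2 < op3 < op4 < op5 < op6 < op7 < op8 < op9 < op10

step 1: op1 push(35) — stack <35>
step 2: op2 push(58) — stack <35,58>
step 3: op3 pop() → 58 — stack <35>
step 4: op4 push(12) — stack <35,12>
step 5: op5 push(27) — stack <35,12,27>
step 6: op6 push(30) — stack <35,12,27,30>
step 7: op7 push(93) — stack <35,12,27,30,93>
step 8: op8 pop() → 93 — stack <35,12,27,30>
step 9: op9 push(64) — stack <35,12,27,30,64>
step 10: op10 push(49) — stack <35,12,27,30,64,49>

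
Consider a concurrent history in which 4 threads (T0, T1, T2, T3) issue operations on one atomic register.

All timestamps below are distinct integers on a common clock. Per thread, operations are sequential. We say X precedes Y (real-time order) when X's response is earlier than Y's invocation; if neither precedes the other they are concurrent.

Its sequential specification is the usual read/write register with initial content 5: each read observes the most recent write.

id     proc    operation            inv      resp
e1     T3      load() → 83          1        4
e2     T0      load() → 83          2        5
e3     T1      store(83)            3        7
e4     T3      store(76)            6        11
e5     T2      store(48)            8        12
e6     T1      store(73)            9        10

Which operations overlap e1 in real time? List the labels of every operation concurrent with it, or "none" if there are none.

e1 runs from 1 to 4; window-overlapping ops are concurrent
e2 [2,5]: concurrent
e3 [3,7]: concurrent
e4 [6,11]: after
e5 [8,12]: after
e6 [9,10]: after

e2, e3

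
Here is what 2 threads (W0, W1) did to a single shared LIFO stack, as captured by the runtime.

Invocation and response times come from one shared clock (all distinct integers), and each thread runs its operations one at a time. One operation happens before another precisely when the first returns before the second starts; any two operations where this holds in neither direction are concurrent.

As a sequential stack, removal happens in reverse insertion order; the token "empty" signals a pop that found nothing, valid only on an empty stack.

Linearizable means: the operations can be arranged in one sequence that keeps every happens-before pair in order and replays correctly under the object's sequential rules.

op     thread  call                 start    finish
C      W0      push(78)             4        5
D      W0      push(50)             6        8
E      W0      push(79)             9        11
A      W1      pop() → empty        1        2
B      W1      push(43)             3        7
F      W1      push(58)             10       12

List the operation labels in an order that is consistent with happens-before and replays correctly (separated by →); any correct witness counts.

after step 1 (A pop() → empty): stack <>
after step 2 (B push(43)): stack <43>
after step 3 (C push(78)): stack <43,78>
after step 4 (D push(50)): stack <43,78,50>
after step 5 (E push(79)): stack <43,78,50,79>
after step 6 (F push(58)): stack <43,78,50,79,58>

A → B → C → D → E → F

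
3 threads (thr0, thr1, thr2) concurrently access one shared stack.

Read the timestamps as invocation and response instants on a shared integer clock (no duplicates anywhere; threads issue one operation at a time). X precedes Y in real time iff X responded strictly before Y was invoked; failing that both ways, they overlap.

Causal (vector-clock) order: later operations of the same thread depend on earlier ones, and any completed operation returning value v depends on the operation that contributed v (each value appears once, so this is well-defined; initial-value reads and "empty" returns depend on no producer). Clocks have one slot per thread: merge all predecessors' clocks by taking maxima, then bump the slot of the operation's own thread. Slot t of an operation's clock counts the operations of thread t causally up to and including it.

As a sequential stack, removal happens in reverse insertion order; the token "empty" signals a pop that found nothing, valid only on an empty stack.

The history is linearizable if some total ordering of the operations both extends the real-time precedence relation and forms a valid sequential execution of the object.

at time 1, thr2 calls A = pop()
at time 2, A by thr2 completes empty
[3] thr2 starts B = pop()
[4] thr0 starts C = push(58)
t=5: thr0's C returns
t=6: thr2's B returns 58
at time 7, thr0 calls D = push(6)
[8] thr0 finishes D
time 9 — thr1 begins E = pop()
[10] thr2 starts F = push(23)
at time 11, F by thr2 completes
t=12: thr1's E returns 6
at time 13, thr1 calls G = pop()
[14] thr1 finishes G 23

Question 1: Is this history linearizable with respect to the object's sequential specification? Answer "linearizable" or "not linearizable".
linearizable

a witness: A, C, B, D, E, F, G
1. A pop() → empty, leaving stack <>
2. C push(58), leaving stack <58>
3. B pop() → 58, leaving stack <>
4. D push(6), leaving stack <6>
5. E pop() → 6, leaving stack <>
6. F push(23), leaving stack <23>
7. G pop() → 23, leaving stack <>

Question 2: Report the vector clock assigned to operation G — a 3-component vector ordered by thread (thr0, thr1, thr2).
(2, 2, 3)

VC(A, invoked at 1): no causal predecessors; +1 on thr2 → (0, 0, 1)
VC(C, invoked at 4): no causal predecessors; +1 on thr0 → (1, 0, 0)
from VC(C)=(1, 0, 0), D (invoked 7) maxes components and bumps thr0 → (2, 0, 0)
from VC(A)=(0, 0, 1), VC(C)=(1, 0, 0), B (invoked 3) maxes components and bumps thr2 → (1, 0, 2)
from VC(D)=(2, 0, 0), E (invoked 9) maxes components and bumps thr1 → (2, 1, 0)
from VC(B)=(1, 0, 2), F (invoked 10) maxes components and bumps thr2 → (1, 0, 3)
from VC(E)=(2, 1, 0), VC(F)=(1, 0, 3), G (invoked 13) maxes components and bumps thr1 → (2, 2, 3)
target: VC(G) = (2, 2, 3)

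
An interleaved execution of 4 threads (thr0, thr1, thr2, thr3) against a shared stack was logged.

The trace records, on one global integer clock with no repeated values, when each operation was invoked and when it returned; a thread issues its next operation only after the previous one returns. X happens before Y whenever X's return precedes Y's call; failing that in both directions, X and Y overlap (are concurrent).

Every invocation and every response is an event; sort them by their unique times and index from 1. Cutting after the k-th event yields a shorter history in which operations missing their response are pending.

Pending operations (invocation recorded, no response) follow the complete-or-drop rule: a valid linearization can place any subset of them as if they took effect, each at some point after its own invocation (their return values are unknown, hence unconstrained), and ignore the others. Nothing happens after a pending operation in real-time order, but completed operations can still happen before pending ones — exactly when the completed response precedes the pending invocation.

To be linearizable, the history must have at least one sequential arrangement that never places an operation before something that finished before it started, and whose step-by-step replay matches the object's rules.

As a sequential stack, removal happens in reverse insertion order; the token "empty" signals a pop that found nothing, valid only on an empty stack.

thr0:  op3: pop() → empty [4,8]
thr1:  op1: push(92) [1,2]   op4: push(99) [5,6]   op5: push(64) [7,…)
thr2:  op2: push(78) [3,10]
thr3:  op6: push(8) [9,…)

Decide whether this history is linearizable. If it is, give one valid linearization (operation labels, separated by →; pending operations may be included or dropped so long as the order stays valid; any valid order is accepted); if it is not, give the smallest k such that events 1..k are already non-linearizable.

events 1..7 are fine; event 8 — the response of op3 at time 8 — makes the prefix non-linearizable
no legal order exists: 2 real-time-consistent candidates over 3 completed stack operations, all rejected
including or dropping the 2 pending operations (op2, op5) in any combination fails
one such order, op1, op3, op4 (pending dropped), breaks at step 2 where op3 pop() → empty is illegal
one such order, op1, op4, op3 (pending dropped), breaks at step 3 where op3 pop() → empty is illegal

not linearizable — minimal violating prefix: 8 events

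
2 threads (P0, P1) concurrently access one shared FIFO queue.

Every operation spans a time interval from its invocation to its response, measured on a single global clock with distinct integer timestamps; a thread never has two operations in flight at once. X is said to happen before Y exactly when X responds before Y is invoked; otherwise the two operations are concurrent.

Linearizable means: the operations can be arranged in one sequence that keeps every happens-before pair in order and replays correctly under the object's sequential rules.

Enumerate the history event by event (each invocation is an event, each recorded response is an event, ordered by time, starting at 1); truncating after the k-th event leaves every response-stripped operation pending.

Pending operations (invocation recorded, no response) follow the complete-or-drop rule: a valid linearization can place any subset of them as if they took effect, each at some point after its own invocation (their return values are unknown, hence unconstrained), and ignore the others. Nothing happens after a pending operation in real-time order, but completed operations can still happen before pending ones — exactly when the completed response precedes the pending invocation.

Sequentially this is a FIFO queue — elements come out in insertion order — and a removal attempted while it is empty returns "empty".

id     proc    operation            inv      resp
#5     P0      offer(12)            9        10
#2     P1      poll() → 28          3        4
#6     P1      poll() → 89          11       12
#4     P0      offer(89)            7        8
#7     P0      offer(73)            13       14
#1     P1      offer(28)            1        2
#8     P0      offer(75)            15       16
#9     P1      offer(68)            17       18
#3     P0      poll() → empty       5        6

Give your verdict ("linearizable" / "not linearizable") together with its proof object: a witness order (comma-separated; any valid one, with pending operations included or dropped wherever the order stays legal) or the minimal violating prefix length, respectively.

1. #1 offer(28), leaving queue <28>
2. #2 poll() → 28, leaving queue <>
3. #3 poll() → empty, leaving queue <>
4. #4 offer(89), leaving queue <89>
5. #5 offer(12), leaving queue <89,12>
6. #6 poll() → 89, leaving queue <12>
7. #7 offer(73), leaving queue <12,73>
8. #8 offer(75), leaving queue <12,73,75>
9. #9 offer(68), leaving queue <12,73,75,68>

linearizable — witness: #1, #2, #3, #4, #5, #6, #7, #8, #9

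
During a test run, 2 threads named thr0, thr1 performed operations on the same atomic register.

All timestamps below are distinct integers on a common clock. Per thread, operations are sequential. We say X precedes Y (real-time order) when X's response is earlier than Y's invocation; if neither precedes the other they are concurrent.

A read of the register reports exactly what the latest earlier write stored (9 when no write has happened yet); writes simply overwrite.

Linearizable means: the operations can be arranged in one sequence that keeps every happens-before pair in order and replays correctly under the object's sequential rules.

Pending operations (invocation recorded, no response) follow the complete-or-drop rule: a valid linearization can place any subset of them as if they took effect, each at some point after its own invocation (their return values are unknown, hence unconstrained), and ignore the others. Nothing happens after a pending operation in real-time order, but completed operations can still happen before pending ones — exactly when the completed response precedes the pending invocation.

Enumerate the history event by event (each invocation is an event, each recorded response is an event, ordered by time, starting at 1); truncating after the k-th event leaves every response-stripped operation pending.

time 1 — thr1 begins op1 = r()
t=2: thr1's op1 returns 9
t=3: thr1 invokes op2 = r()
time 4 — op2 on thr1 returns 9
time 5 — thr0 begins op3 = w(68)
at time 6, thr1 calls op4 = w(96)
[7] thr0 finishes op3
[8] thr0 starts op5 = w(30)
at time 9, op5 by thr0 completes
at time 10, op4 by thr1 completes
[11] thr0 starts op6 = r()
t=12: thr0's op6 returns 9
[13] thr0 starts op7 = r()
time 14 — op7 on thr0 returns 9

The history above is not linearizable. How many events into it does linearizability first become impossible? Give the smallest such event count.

events 1..11 are linearizable; a witness order is op1, op2, op3, op4, op5:
1. op1 r() → 9, leaving value 9
2. op2 r() → 9, leaving value 9
3. op3 w(68), leaving value 68
4. op4 w(96), leaving value 96
5. op5 w(30), leaving value 30
once event 12 joins (op6's response, time 12), exhaustive search finds no witness
one such order, op1, op2, op3, op4, op5, op6, breaks at step 6 where op6 r() → 9 is illegal
one such order, op1, op2, op3, op5, op4, op6, breaks at step 6 where op6 r() → 9 is illegal

12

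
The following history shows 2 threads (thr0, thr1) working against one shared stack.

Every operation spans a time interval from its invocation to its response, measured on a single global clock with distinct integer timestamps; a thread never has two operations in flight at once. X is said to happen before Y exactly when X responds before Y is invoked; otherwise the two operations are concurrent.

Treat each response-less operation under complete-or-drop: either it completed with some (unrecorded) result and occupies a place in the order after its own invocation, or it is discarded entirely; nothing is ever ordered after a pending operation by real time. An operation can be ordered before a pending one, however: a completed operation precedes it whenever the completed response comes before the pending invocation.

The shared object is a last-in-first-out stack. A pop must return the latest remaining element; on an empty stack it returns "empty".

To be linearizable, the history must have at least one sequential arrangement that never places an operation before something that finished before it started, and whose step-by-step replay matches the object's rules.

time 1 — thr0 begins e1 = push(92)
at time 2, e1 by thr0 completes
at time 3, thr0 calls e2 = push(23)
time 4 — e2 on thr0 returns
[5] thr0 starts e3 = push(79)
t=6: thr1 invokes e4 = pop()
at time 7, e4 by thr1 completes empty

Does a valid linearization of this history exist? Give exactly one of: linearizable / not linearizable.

cut after 6 events: linearizable; cut after 7 events (e4 responds, time 7): not linearizable
exhaustive check: the 3 completed stack ops admit one real-time order; illegal
no escape via the 1 pending operation (e3): every completion choice fails
sample order e1, e2, e4 (pending dropped) stalls at step 3 — e4 pop() → empty has no legal effect

not linearizable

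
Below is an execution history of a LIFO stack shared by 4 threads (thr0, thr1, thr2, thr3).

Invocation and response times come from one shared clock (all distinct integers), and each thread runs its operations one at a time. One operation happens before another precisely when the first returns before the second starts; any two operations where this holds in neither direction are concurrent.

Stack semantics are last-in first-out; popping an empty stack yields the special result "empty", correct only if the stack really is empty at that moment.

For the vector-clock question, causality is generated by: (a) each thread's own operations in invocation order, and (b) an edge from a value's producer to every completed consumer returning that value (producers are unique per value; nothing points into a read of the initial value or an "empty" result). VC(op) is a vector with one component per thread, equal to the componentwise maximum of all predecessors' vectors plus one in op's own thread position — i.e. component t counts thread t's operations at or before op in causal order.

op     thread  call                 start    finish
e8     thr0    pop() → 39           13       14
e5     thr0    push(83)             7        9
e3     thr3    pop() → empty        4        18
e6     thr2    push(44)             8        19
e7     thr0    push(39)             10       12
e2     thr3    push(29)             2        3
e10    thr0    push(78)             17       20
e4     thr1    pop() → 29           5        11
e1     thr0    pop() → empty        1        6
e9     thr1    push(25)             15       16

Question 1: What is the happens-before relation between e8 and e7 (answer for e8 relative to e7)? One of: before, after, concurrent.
after

e8 spans [13,14], e7 spans [10,12]
resp(e7)=12 < inv(e8)=13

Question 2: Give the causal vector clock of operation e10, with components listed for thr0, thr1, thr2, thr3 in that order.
(5, 0, 0, 0)

root op e2, invoked 2: fresh clock plus thr3's own tick → (0, 0, 0, 1)
root op e6, invoked 8: fresh clock plus thr2's own tick → (0, 0, 1, 0)
root op e1, invoked 1: fresh clock plus thr0's own tick → (1, 0, 0, 0)
merge at e3 (invoked 4): VC(e2)=(0, 0, 0, 1), own-thread bump on thr3 → (0, 0, 0, 2)
merge at e4 (invoked 5): VC(e2)=(0, 0, 0, 1), own-thread bump on thr1 → (0, 1, 0, 1)
merge at e5 (invoked 7): VC(e1)=(1, 0, 0, 0), own-thread bump on thr0 → (2, 0, 0, 0)
merge at e9 (invoked 15): VC(e4)=(0, 1, 0, 1), own-thread bump on thr1 → (0, 2, 0, 1)
merge at e7 (invoked 10): VC(e5)=(2, 0, 0, 0), own-thread bump on thr0 → (3, 0, 0, 0)
merge at e8 (invoked 13): VC(e7)=(3, 0, 0, 0), own-thread bump on thr0 → (4, 0, 0, 0)
merge at e10 (invoked 17): VC(e8)=(4, 0, 0, 0), own-thread bump on thr0 → (5, 0, 0, 0)
target: VC(e10) = (5, 0, 0, 0)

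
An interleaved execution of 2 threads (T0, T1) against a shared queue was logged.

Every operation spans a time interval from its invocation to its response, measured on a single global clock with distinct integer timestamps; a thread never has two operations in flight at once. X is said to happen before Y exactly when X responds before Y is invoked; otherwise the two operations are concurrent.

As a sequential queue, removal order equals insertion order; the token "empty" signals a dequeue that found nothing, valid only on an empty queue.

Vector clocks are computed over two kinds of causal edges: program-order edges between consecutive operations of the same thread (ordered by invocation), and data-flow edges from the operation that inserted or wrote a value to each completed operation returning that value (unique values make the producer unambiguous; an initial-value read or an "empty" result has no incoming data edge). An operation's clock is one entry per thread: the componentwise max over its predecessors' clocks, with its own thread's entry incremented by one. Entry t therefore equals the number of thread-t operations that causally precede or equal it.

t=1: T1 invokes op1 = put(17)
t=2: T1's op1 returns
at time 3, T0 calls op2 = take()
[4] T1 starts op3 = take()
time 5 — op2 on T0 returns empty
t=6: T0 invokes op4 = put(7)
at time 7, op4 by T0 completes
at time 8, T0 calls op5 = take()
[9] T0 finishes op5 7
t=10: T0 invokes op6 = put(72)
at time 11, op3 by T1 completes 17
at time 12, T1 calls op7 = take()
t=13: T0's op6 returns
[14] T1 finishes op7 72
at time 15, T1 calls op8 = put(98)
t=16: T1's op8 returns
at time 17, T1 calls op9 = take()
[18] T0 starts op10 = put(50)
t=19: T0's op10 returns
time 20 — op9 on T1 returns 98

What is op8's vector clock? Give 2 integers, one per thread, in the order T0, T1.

op1, invoked 1, has no incoming edges; only T1's bump applies → (0, 1)
op2, invoked 3, has no incoming edges; only T0's bump applies → (1, 0)
op3 (invocation 4): componentwise max over VC(op1)=(0, 1), +1 at T1, giving (0, 2)
op4 (invocation 6): componentwise max over VC(op2)=(1, 0), +1 at T0, giving (2, 0)
op5 (invocation 8): componentwise max over VC(op4)=(2, 0), +1 at T0, giving (3, 0)
op6 (invocation 10): componentwise max over VC(op5)=(3, 0), +1 at T0, giving (4, 0)
op10 (invocation 18): componentwise max over VC(op6)=(4, 0), +1 at T0, giving (5, 0)
op7 (invocation 12): componentwise max over VC(op3)=(0, 2), VC(op6)=(4, 0), +1 at T1, giving (4, 3)
op8 (invocation 15): componentwise max over VC(op7)=(4, 3), +1 at T1, giving (4, 4)
op9 (invocation 17): componentwise max over VC(op8)=(4, 4), +1 at T1, giving (4, 5)
target: VC(op8) = (4, 4)

(4, 4)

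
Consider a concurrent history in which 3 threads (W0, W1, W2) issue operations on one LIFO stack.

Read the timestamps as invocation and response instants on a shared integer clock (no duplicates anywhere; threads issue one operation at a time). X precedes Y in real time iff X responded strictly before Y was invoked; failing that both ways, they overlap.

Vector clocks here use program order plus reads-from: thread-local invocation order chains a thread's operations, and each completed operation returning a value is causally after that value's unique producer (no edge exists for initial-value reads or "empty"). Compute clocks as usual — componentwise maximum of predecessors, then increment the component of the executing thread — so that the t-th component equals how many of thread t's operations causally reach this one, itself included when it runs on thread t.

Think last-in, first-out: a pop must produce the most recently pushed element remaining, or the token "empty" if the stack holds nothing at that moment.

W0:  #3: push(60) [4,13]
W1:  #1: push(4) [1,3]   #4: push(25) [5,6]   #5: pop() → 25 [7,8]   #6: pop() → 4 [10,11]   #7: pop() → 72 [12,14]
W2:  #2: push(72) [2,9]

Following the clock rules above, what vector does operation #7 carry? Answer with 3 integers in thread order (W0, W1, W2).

(0, 5, 1)

invoked at 2, #2 has no predecessors; its own W2 bump gives (0, 0, 1)
invoked at 1, #1 has no predecessors; its own W1 bump gives (0, 1, 0)
invoked at 4, #3 has no predecessors; its own W0 bump gives (1, 0, 0)
invoked at 5, #4 merges VC(#1)=(0, 1, 0) and bumps W1's slot → (0, 2, 0)
invoked at 7, #5 merges VC(#4)=(0, 2, 0) and bumps W1's slot → (0, 3, 0)
invoked at 10, #6 merges VC(#1)=(0, 1, 0), VC(#5)=(0, 3, 0) and bumps W1's slot → (0, 4, 0)
invoked at 12, #7 merges VC(#2)=(0, 0, 1), VC(#6)=(0, 4, 0) and bumps W1's slot → (0, 5, 1)
target: VC(#7) = (0, 5, 1)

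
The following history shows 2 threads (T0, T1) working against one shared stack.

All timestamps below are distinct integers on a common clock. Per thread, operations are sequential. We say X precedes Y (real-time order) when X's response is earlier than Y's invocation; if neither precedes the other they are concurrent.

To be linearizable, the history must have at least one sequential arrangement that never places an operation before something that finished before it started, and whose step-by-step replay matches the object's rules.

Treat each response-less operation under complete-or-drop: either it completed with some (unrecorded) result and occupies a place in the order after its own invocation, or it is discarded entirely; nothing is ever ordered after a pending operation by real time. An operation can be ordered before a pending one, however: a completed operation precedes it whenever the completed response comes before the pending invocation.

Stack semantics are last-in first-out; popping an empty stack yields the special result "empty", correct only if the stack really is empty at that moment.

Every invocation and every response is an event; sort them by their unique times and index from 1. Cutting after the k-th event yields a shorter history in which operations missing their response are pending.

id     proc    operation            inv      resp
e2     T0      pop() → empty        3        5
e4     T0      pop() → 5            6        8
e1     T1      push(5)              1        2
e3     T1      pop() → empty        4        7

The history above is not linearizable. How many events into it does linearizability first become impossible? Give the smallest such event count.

7

events 1..6 are still linearizable — one witness is e1, e3, e2:
after step 1 (e1 push(5)): stack <5>
after step 2 (e3 pop() (pending, included)): stack <>
after step 3 (e2 pop() → empty): stack <>
at event 7 (e3's time-7 response) nothing linearizes any more
include/drop combinations of the 1 pending operation (e4) were all tried; none helps
for example e1, e2, e3 (pending dropped) fails at step 2: e2 pop() → empty is not legal there
for example e1, e3, e2 (pending dropped) fails at step 2: e3 pop() → empty is not legal there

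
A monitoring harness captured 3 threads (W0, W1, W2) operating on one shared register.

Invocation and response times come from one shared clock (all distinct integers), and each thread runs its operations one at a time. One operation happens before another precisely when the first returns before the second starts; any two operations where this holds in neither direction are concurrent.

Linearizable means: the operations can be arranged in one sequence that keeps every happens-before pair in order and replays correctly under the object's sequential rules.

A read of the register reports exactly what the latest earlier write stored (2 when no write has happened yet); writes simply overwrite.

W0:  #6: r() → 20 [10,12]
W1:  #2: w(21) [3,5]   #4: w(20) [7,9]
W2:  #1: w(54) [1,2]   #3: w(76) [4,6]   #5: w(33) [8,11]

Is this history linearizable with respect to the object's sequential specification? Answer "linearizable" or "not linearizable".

one valid linearization: #1, #2, #3, #4, #6, #5
1. #1 w(54), leaving value 54
2. #2 w(21), leaving value 21
3. #3 w(76), leaving value 76
4. #4 w(20), leaving value 20
5. #6 r() → 20, leaving value 20
6. #5 w(33), leaving value 33

linearizable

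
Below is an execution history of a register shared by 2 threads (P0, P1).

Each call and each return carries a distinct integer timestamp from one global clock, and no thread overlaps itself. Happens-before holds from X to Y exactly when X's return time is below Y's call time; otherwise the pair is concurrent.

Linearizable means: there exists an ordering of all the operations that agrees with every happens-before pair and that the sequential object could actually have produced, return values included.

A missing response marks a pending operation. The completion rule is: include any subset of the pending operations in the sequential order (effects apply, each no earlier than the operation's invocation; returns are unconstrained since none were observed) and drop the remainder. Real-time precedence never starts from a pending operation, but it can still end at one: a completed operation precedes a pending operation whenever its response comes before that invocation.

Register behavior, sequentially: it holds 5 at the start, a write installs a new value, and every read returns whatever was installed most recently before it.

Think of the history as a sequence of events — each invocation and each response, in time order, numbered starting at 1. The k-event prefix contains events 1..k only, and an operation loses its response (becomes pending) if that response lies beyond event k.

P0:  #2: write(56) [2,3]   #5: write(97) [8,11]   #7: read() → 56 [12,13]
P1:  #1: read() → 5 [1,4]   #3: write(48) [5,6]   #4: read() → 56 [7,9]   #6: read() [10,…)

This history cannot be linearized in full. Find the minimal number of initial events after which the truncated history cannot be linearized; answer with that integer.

one valid order for events 1..8 is #1, #2, #3:
step 1: #1 read() → 5 — value 5
step 2: #2 write(56) — value 56
step 3: #3 write(48) — value 48
include event 9 — #4 responding at 9 — and every candidate order breaks
completion choices over the 1 pending operation (#5) were checked; none helps
for example #1, #2, #3, #4 (pending dropped) fails at step 4: #4 read() → 56 is not legal there
for example #2, #1, #3, #4 (pending dropped) fails at step 2: #1 read() → 5 is not legal there

9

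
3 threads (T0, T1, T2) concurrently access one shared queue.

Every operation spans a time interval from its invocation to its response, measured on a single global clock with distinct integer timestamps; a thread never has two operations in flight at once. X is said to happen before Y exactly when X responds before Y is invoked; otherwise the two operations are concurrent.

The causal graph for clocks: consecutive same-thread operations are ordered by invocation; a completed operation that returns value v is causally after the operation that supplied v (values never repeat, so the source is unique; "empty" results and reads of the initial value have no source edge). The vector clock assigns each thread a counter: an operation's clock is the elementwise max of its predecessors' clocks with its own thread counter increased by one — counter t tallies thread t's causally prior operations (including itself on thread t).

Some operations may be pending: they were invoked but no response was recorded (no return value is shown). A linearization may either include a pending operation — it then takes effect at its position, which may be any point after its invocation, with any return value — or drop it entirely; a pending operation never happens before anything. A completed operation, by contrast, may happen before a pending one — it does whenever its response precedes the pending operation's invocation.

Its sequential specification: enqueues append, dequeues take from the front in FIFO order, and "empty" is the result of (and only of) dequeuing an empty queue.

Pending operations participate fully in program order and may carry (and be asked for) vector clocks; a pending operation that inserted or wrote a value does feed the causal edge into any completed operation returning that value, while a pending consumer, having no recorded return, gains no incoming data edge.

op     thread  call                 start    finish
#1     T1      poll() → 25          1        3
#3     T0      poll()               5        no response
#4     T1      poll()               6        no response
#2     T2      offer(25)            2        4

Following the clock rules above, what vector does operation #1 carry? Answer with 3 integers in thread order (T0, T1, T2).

(0, 1, 1)

#2, invoked 2, has no incoming edges; only T2's bump applies → (0, 0, 1)
#3, invoked 5, has no incoming edges; only T0's bump applies → (1, 0, 0)
from VC(#2)=(0, 0, 1), #1 (invoked 1) maxes components and bumps T1 → (0, 1, 1)
from VC(#1)=(0, 1, 1), #4 (invoked 6) maxes components and bumps T1 → (0, 2, 1)
target: VC(#1) = (0, 1, 1)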